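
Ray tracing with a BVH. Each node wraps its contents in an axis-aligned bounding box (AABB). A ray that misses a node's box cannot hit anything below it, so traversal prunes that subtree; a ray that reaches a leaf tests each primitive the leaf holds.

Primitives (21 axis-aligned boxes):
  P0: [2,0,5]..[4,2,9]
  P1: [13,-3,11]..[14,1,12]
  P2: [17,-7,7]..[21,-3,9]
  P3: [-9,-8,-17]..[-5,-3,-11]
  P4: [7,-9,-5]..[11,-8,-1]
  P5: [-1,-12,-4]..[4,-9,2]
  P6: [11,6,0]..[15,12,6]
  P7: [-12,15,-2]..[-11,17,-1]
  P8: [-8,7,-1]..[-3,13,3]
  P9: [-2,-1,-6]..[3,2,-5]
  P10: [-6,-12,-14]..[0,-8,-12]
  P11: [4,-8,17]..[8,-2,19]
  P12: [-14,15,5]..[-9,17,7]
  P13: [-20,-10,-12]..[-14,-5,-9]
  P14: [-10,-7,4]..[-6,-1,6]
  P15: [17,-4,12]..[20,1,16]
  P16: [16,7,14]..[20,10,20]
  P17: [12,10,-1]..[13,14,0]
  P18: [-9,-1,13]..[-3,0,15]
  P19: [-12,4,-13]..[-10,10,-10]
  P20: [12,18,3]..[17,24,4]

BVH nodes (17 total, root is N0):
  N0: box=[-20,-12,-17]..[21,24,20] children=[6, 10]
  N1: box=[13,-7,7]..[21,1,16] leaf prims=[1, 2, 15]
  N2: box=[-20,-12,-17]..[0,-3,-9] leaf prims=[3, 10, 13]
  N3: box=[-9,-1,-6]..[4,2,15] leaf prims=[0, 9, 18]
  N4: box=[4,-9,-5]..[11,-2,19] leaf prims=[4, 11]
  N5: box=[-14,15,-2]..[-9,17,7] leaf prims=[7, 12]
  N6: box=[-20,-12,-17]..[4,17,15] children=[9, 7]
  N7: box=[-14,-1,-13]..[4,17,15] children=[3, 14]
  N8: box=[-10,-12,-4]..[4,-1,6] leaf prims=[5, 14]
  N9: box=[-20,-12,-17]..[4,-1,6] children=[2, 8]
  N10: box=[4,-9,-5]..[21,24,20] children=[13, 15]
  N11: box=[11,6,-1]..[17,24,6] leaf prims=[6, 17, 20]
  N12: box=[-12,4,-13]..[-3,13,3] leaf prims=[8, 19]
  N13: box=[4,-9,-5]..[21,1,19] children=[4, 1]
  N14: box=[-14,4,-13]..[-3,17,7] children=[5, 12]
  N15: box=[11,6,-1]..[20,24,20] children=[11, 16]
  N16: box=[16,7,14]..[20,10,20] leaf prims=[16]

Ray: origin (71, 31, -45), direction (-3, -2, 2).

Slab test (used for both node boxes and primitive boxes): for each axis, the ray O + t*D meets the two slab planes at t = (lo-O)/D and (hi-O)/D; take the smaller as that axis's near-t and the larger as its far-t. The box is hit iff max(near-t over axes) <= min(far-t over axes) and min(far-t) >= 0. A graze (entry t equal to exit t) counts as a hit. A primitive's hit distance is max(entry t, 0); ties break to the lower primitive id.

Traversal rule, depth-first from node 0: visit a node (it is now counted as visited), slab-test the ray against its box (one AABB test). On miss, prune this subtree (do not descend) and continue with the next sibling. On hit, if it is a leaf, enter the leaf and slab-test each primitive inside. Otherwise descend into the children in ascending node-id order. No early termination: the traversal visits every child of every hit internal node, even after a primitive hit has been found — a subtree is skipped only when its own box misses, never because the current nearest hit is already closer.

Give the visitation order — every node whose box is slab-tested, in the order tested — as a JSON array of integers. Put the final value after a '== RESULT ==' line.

Walk:
N0 x:[50/3,91/3] y:[7/2,43/2] z:[14,65/2] -> hit [50/3,43/2], descend [6, 10]
  N6 x:[67/3,91/3] y:[7,43/2] z:[14,30] -> miss, prune
  N10 x:[50/3,67/3] y:[7/2,20] z:[20,65/2] -> hit [20,20], descend [13, 15]
    N13 x:[50/3,67/3] y:[15,20] z:[20,32] -> hit [20,20], descend [1, 4]
      N1 x:[50/3,58/3] y:[15,19] z:[26,61/2] -> miss, prune
      N4 x:[20,67/3] y:[33/2,20] z:[20,32] -> hit [20,20] leaf, test {P4@t=20, P11(miss)}
    N15 x:[17,20] y:[7/2,25/2] z:[22,65/2] -> miss, prune

Visited [0, 6, 10, 13, 1, 4, 15]. Tests: 7 box, 1 leaf. Nearest: P4.

== RESULT ==
[0, 6, 10, 13, 1, 4, 15]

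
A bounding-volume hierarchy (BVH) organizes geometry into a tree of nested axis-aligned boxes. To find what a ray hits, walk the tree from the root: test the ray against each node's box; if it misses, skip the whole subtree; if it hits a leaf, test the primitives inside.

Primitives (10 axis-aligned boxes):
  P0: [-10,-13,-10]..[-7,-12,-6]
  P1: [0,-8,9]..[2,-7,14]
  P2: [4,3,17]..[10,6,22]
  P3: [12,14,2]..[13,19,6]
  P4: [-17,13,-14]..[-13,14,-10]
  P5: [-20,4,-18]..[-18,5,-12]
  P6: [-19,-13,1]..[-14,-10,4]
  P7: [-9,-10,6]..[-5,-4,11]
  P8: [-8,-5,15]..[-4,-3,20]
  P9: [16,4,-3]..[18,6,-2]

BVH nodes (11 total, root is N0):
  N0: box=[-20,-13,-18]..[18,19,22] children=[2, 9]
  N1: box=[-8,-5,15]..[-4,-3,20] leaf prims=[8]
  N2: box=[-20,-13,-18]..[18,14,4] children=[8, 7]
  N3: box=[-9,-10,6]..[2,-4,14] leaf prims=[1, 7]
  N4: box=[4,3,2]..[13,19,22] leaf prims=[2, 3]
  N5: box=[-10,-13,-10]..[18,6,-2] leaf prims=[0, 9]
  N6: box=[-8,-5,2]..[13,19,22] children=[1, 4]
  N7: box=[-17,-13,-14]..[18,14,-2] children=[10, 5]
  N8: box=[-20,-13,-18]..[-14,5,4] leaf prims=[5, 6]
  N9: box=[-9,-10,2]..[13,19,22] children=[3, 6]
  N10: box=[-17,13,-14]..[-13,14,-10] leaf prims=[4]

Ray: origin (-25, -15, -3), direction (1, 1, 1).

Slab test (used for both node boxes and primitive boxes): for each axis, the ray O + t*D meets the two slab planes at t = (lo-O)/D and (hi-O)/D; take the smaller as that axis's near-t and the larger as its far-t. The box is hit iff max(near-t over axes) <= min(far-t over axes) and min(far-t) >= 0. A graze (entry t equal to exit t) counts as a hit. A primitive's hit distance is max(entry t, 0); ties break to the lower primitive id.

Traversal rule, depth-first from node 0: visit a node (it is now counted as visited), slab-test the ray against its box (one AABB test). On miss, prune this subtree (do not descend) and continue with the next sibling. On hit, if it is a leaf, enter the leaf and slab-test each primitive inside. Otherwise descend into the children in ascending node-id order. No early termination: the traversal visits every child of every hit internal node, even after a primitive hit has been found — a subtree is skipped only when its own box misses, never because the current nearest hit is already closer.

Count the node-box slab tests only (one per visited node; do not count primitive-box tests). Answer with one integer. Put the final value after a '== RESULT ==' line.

Traverse from the root:
N0 x:[5,43] y:[2,34] z:[-15,25] -> hit [5,25], descend [2, 9]
  N2 x:[5,43] y:[2,29] z:[-15,7] -> hit [5,7], descend [7, 8]
    N7 x:[8,43] y:[2,29] z:[-11,1] -> miss, prune
    N8 x:[5,11] y:[2,20] z:[-15,7] -> hit [5,7] leaf, test {P5(miss), P6(miss)}
  N9 x:[16,38] y:[5,34] z:[5,25] -> hit [16,25], descend [3, 6]
    N3 x:[16,27] y:[5,11] z:[9,17] -> miss, prune
    N6 x:[17,38] y:[10,34] z:[5,25] -> hit [17,25], descend [1, 4]
      N1 x:[17,21] y:[10,12] z:[18,23] -> miss, prune
      N4 x:[29,38] y:[18,34] z:[5,25] -> miss, prune

9 AABB tests over nodes [0, 2, 7, 8, 9, 3, 6, 1, 4]; 1 leaf entered; closest miss.

== RESULT ==
9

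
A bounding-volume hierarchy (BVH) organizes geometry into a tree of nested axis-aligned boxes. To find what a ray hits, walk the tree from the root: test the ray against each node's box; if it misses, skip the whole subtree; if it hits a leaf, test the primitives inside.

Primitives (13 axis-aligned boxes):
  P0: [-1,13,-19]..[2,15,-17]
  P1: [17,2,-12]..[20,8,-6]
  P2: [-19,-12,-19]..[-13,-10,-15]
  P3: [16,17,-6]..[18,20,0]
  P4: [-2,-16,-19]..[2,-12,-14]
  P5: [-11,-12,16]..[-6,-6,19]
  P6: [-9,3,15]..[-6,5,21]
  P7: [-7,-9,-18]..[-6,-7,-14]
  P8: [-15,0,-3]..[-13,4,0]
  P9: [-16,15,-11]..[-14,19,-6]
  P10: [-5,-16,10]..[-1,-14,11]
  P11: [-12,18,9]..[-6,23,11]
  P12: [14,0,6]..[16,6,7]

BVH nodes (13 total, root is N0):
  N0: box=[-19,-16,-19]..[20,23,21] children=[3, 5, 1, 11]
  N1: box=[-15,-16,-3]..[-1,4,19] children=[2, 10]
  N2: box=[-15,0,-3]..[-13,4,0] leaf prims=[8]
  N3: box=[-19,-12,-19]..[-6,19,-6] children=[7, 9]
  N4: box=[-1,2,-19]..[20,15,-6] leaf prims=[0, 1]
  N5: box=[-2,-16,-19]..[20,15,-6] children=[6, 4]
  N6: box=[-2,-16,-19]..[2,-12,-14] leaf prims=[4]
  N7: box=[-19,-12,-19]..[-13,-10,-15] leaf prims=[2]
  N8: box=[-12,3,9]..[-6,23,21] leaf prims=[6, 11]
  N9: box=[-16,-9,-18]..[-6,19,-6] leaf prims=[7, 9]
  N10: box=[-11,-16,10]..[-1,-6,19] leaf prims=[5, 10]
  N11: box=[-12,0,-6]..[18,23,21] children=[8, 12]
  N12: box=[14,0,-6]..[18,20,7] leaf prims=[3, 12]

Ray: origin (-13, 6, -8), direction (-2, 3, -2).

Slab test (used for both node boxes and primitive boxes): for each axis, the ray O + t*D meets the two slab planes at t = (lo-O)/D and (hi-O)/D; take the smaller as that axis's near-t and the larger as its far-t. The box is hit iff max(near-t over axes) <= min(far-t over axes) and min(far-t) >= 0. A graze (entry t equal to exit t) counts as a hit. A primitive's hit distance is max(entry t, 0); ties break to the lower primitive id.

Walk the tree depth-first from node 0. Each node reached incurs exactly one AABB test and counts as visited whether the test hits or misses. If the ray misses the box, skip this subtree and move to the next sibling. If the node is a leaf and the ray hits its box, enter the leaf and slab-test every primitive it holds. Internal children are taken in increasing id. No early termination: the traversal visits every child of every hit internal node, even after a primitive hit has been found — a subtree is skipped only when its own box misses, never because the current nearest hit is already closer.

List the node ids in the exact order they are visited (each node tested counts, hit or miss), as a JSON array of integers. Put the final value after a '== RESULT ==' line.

Traverse from the root:
N0 x:[-33/2,3] y:[-22/3,17/3] z:[-29/2,11/2] -> hit [-22/3,3], descend [1, 3, 5, 11]
  N1 x:[-6,1] y:[-22/3,-2/3] z:[-27/2,-5/2] -> miss, prune
  N3 x:[-7/2,3] y:[-6,13/3] z:[-1,11/2] -> hit [-1,3], descend [7, 9]
    N7 x:[0,3] y:[-6,-16/3] z:[7/2,11/2] -> miss, prune
    N9 x:[-7/2,3/2] y:[-5,13/3] z:[-1,5] -> hit [-1,3/2] leaf, test {P7(miss), P9(miss)}
  N5 x:[-33/2,-11/2] y:[-22/3,3] z:[-1,11/2] -> miss, prune
  N11 x:[-31/2,-1/2] y:[-2,17/3] z:[-29/2,-1] -> miss, prune

order=[0, 1, 3, 7, 9, 5, 11]  |boxes|=7  |leaves|=1  hit=miss

== RESULT ==
[0, 1, 3, 7, 9, 5, 11]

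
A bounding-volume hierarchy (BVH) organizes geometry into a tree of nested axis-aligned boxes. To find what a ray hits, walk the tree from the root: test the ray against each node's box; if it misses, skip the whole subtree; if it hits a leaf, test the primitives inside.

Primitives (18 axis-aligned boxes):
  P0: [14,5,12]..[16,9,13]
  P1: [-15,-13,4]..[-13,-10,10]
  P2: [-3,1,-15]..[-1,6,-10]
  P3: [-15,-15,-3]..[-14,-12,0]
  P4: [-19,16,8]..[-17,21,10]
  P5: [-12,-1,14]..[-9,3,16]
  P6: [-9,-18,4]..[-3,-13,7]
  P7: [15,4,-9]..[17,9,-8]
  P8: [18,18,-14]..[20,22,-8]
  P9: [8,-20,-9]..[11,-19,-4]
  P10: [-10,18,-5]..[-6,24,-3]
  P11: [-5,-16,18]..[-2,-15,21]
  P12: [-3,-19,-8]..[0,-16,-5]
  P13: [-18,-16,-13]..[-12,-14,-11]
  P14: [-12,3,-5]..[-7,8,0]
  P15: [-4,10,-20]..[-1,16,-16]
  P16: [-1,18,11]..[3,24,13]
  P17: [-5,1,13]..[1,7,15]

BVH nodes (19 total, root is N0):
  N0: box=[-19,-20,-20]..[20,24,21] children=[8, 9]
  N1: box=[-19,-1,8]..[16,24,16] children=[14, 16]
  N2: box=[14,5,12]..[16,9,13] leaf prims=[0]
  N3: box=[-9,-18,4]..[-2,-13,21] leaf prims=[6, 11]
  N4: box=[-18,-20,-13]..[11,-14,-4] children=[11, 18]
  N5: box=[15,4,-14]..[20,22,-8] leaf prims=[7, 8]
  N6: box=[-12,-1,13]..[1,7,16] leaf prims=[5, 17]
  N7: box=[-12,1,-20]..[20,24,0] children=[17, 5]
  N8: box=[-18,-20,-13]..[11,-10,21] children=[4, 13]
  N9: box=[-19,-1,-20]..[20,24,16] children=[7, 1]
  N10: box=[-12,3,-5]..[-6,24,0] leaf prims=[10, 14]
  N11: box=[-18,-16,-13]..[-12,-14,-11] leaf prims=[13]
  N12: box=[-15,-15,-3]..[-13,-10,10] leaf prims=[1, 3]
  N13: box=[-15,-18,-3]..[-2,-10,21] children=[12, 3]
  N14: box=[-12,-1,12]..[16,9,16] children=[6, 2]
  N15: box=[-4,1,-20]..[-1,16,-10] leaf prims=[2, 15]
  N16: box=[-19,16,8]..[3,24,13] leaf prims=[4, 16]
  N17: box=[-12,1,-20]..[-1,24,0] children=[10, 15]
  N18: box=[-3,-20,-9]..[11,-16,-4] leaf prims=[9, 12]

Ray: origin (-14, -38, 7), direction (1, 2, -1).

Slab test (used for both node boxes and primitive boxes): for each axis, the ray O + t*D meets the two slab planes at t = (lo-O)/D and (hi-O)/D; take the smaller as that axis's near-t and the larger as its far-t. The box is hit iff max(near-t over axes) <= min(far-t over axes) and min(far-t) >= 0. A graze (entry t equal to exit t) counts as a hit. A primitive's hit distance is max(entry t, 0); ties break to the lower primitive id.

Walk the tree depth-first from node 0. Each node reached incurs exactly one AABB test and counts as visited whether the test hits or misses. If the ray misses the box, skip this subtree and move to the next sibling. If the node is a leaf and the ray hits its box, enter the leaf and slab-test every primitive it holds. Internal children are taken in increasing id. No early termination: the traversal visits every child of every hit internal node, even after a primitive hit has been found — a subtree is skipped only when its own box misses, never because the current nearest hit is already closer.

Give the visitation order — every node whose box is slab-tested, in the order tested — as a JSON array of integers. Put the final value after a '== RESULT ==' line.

Trace the traversal:
N0 x:[-5,34] y:[9,31] z:[-14,27] -> hit [9,27], descend [8, 9]
  N8 x:[-4,25] y:[9,14] z:[-14,20] -> hit [9,14], descend [4, 13]
    N4 x:[-4,25] y:[9,12] z:[11,20] -> hit [11,12], descend [11, 18]
      N11 x:[-4,2] y:[11,12] z:[18,20] -> miss, prune
      N18 x:[11,25] y:[9,11] z:[11,16] -> hit [11,11] leaf, test {P9(miss), P12(miss)}
    N13 x:[-1,12] y:[10,14] z:[-14,10] -> hit [10,10], descend [3, 12]
      N3 x:[5,12] y:[10,25/2] z:[-14,3] -> miss, prune
      N12 x:[-1,1] y:[23/2,14] z:[-3,10] -> miss, prune
  N9 x:[-5,34] y:[37/2,31] z:[-9,27] -> hit [37/2,27], descend [1, 7]
    N1 x:[-5,30] y:[37/2,31] z:[-9,-1] -> miss, prune
    N7 x:[2,34] y:[39/2,31] z:[7,27] -> hit [39/2,27], descend [5, 17]
      N5 x:[29,34] y:[21,30] z:[15,21] -> miss, prune
      N17 x:[2,13] y:[39/2,31] z:[7,27] -> miss, prune

Summary -> nodes [0, 8, 4, 11, 18, 13, 3, 12, 9, 1, 7, 5, 17]; box-tests=13; leaf-entries=1; first=miss

== RESULT ==
[0, 8, 4, 11, 18, 13, 3, 12, 9, 1, 7, 5, 17]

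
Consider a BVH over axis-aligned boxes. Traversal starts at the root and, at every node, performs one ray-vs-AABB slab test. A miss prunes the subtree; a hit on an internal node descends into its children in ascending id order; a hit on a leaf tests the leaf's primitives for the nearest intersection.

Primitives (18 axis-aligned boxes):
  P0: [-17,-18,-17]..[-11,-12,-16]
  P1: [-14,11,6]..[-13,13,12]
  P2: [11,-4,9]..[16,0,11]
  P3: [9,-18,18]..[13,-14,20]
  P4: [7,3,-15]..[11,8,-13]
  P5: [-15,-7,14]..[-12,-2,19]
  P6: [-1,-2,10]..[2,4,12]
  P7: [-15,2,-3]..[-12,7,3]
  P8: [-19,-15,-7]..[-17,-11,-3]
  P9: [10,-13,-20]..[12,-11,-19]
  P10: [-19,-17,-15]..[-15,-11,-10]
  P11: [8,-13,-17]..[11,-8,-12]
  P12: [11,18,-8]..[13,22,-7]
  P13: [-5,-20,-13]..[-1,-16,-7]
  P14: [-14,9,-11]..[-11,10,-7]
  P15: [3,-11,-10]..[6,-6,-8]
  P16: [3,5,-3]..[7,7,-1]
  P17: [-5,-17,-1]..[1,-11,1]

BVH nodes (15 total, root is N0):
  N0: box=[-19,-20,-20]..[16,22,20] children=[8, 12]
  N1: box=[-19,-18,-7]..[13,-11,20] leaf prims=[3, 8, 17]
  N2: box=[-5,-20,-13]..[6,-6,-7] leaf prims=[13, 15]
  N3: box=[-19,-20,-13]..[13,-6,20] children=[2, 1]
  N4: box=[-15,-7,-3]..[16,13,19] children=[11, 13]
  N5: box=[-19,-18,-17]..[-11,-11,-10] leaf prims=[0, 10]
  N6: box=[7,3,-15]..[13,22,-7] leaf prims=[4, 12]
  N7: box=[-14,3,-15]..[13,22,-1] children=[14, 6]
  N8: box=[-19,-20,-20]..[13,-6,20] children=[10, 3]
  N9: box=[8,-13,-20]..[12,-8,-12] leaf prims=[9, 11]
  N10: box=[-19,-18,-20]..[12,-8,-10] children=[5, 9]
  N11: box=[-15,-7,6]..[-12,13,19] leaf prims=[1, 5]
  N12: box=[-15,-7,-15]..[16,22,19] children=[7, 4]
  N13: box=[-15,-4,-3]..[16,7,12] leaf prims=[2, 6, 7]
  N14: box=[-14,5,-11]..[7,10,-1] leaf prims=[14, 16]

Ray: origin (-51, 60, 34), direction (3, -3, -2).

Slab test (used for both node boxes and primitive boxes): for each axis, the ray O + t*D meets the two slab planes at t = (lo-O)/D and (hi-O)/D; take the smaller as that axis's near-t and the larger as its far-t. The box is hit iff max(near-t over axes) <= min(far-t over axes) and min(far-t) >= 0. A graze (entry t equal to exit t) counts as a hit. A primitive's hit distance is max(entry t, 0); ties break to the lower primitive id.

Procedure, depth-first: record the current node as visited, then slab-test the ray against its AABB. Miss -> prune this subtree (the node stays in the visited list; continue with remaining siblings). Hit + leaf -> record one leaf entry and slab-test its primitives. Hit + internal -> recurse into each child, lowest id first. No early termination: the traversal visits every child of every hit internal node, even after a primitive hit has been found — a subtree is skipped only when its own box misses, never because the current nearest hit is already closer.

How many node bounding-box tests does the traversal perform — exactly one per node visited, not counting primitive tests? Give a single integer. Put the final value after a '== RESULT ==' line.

Traverse from the root:
N0 x:[32/3,67/3] y:[38/3,80/3] z:[7,27] -> hit [38/3,67/3], descend [8, 12]
  N8 x:[32/3,64/3] y:[22,80/3] z:[7,27] -> miss, prune
  N12 x:[12,67/3] y:[38/3,67/3] z:[15/2,49/2] -> hit [38/3,67/3], descend [4, 7]
    N4 x:[12,67/3] y:[47/3,67/3] z:[15/2,37/2] -> hit [47/3,37/2], descend [11, 13]
      N11 x:[12,13] y:[47/3,67/3] z:[15/2,14] -> miss, prune
      N13 x:[12,67/3] y:[53/3,64/3] z:[11,37/2] -> hit [53/3,37/2] leaf, test {P2(miss), P6(miss), P7(miss)}
    N7 x:[37/3,64/3] y:[38/3,19] z:[35/2,49/2] -> hit [35/2,19], descend [6, 14]
      N6 x:[58/3,64/3] y:[38/3,19] z:[41/2,49/2] -> miss, prune
      N14 x:[37/3,58/3] y:[50/3,55/3] z:[35/2,45/2] -> hit [35/2,55/3] leaf, test {P14(miss), P16@t=18}

order=[0, 8, 12, 4, 11, 13, 7, 6, 14]  |boxes|=9  |leaves|=2  hit=P16

== RESULT ==
9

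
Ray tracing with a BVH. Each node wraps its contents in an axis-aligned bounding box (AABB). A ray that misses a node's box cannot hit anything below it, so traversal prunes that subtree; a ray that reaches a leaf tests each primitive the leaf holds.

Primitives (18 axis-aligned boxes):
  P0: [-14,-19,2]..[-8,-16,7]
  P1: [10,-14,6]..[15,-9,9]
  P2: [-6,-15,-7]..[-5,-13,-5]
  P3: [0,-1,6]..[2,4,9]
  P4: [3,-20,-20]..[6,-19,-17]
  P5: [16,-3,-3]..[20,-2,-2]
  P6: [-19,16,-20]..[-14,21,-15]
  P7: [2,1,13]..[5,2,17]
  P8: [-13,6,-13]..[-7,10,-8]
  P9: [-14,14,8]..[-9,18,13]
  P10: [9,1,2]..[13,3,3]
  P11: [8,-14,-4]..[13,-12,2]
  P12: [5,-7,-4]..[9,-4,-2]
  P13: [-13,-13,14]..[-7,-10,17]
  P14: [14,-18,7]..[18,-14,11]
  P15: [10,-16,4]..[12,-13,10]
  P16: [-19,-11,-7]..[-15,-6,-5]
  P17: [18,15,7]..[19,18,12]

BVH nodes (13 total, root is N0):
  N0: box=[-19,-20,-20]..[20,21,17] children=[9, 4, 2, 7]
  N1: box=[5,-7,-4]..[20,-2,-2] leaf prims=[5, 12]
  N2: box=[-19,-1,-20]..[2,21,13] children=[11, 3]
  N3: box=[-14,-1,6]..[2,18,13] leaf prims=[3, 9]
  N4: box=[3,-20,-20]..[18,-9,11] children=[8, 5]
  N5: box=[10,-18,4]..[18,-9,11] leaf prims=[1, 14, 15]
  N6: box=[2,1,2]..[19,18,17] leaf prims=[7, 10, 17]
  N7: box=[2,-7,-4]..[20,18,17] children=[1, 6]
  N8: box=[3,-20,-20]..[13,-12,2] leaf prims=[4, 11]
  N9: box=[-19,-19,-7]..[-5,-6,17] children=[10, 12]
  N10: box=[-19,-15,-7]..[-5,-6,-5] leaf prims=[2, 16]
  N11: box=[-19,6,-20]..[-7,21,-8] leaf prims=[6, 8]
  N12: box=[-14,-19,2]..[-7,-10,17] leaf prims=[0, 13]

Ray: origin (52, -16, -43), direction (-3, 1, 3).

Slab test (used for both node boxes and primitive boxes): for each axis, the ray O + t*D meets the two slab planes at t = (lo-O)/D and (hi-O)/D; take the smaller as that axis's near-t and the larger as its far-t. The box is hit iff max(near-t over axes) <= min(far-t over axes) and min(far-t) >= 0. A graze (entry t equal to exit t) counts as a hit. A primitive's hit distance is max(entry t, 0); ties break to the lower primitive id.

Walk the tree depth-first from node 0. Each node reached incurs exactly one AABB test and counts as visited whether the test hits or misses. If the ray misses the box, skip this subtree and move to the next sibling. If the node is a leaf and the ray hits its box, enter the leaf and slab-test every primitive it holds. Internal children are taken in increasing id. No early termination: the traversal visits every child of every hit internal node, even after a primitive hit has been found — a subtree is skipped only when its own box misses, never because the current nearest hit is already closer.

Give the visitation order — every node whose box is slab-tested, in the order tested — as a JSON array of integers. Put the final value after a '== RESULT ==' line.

Trace the traversal:
N0 x:[32/3,71/3] y:[-4,37] z:[23/3,20] -> hit [32/3,20], descend [2, 4, 7, 9]
  N2 x:[50/3,71/3] y:[15,37] z:[23/3,56/3] -> hit [50/3,56/3], descend [3, 11]
    N3 x:[50/3,22] y:[15,34] z:[49/3,56/3] -> hit [50/3,56/3] leaf, test {P3@t=50/3, P9(miss)}
    N11 x:[59/3,71/3] y:[22,37] z:[23/3,35/3] -> miss, prune
  N4 x:[34/3,49/3] y:[-4,7] z:[23/3,18] -> miss, prune
  N7 x:[32/3,50/3] y:[9,34] z:[13,20] -> hit [13,50/3], descend [1, 6]
    N1 x:[32/3,47/3] y:[9,14] z:[13,41/3] -> hit [13,41/3] leaf, test {P5(miss), P12(miss)}
    N6 x:[11,50/3] y:[17,34] z:[15,20] -> miss, prune
  N9 x:[19,71/3] y:[-3,10] z:[12,20] -> miss, prune

9 AABB tests over nodes [0, 2, 3, 11, 4, 7, 1, 6, 9]; 2 leaves entered; closest P3.

== RESULT ==
[0, 2, 3, 11, 4, 7, 1, 6, 9]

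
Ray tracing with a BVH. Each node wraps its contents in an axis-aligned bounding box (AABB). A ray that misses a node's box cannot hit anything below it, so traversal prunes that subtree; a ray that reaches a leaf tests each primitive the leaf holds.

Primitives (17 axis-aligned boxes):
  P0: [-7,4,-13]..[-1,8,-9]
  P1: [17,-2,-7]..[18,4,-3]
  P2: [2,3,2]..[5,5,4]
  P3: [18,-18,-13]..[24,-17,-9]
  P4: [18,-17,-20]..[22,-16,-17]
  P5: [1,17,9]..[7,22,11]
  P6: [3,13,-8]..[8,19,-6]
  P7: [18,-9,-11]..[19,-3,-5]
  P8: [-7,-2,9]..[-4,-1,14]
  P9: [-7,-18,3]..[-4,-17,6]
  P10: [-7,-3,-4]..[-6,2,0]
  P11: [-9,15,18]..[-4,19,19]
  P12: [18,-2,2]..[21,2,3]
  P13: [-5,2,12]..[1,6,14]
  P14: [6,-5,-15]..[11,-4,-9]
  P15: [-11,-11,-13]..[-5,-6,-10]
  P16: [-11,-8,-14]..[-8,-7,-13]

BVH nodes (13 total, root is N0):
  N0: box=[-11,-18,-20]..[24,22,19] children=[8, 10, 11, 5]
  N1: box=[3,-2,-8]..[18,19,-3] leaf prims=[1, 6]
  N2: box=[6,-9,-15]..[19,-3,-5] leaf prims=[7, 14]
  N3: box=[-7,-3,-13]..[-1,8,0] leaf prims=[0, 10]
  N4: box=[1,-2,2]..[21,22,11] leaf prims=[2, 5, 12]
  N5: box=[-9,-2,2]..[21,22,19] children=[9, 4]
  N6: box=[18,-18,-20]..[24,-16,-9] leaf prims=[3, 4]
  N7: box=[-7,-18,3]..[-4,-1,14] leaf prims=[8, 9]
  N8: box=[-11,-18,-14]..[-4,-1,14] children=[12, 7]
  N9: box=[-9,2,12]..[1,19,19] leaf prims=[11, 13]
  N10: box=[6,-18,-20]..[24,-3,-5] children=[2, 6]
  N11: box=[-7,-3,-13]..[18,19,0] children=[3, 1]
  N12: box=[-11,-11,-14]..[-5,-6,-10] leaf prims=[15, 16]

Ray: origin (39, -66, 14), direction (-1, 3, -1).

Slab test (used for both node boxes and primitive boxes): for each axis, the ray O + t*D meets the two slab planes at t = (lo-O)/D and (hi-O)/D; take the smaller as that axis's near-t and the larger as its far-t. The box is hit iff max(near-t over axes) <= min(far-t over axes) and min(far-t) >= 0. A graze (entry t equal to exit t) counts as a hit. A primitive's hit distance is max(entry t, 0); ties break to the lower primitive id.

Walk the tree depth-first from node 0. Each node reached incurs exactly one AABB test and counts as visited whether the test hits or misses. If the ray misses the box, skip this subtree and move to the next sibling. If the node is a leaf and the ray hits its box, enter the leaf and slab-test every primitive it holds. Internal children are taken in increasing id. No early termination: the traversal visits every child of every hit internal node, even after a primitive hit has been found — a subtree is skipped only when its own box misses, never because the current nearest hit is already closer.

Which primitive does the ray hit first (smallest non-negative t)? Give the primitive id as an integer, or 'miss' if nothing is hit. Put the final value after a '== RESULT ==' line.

Traverse from the root:
N0 x:[15,50] y:[16,88/3] z:[-5,34] -> hit [16,88/3], descend [5, 8, 10, 11]
  N5 x:[18,48] y:[64/3,88/3] z:[-5,12] -> miss, prune
  N8 x:[43,50] y:[16,65/3] z:[0,28] -> miss, prune
  N10 x:[15,33] y:[16,21] z:[19,34] -> hit [19,21], descend [2, 6]
    N2 x:[20,33] y:[19,21] z:[19,29] -> hit [20,21] leaf, test {P7@t=20, P14(miss)}
    N6 x:[15,21] y:[16,50/3] z:[23,34] -> miss, prune
  N11 x:[21,46] y:[21,85/3] z:[14,27] -> hit [21,27], descend [1, 3]
    N1 x:[21,36] y:[64/3,85/3] z:[17,22] -> hit [64/3,22] leaf, test {P1(miss), P6(miss)}
    N3 x:[40,46] y:[21,74/3] z:[14,27] -> miss, prune

Visited [0, 5, 8, 10, 2, 6, 11, 1, 3]. Tests: 9 box, 2 leaf. Nearest: P7.

== RESULT ==
7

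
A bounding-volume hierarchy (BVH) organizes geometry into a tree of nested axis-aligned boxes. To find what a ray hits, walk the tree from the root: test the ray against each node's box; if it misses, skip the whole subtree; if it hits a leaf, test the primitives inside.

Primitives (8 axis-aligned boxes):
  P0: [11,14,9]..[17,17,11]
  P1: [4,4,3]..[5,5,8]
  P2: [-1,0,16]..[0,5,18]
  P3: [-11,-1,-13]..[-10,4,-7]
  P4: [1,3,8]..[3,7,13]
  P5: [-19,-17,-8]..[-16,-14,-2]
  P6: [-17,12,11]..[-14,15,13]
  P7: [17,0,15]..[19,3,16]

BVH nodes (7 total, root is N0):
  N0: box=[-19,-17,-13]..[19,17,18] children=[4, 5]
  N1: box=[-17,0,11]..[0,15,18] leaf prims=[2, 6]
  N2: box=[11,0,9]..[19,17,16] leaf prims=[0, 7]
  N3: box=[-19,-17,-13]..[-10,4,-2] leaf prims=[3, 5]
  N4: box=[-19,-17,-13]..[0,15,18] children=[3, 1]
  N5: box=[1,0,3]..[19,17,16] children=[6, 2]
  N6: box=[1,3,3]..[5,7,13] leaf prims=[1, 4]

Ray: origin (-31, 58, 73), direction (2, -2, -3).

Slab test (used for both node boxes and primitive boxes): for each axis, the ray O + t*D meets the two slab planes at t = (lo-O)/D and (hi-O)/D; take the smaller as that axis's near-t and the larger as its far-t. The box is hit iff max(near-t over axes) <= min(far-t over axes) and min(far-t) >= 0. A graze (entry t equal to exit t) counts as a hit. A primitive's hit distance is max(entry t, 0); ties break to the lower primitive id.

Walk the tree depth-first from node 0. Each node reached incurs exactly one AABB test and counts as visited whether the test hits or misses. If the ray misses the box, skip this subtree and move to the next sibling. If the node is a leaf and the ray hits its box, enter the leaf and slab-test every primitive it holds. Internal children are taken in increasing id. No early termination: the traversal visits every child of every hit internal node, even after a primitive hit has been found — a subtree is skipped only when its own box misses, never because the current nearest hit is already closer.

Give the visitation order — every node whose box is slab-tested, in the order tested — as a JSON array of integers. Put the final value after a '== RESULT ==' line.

Traverse from the root:
N0 x:[6,25] y:[41/2,75/2] z:[55/3,86/3] -> hit [41/2,25], descend [4, 5]
  N4 x:[6,31/2] y:[43/2,75/2] z:[55/3,86/3] -> miss, prune
  N5 x:[16,25] y:[41/2,29] z:[19,70/3] -> hit [41/2,70/3], descend [2, 6]
    N2 x:[21,25] y:[41/2,29] z:[19,64/3] -> hit [21,64/3] leaf, test {P0@t=21, P7(miss)}
    N6 x:[16,18] y:[51/2,55/2] z:[20,70/3] -> miss, prune

Summary -> nodes [0, 4, 5, 2, 6]; box-tests=5; leaf-entries=1; first=P0

== RESULT ==
[0, 4, 5, 2, 6]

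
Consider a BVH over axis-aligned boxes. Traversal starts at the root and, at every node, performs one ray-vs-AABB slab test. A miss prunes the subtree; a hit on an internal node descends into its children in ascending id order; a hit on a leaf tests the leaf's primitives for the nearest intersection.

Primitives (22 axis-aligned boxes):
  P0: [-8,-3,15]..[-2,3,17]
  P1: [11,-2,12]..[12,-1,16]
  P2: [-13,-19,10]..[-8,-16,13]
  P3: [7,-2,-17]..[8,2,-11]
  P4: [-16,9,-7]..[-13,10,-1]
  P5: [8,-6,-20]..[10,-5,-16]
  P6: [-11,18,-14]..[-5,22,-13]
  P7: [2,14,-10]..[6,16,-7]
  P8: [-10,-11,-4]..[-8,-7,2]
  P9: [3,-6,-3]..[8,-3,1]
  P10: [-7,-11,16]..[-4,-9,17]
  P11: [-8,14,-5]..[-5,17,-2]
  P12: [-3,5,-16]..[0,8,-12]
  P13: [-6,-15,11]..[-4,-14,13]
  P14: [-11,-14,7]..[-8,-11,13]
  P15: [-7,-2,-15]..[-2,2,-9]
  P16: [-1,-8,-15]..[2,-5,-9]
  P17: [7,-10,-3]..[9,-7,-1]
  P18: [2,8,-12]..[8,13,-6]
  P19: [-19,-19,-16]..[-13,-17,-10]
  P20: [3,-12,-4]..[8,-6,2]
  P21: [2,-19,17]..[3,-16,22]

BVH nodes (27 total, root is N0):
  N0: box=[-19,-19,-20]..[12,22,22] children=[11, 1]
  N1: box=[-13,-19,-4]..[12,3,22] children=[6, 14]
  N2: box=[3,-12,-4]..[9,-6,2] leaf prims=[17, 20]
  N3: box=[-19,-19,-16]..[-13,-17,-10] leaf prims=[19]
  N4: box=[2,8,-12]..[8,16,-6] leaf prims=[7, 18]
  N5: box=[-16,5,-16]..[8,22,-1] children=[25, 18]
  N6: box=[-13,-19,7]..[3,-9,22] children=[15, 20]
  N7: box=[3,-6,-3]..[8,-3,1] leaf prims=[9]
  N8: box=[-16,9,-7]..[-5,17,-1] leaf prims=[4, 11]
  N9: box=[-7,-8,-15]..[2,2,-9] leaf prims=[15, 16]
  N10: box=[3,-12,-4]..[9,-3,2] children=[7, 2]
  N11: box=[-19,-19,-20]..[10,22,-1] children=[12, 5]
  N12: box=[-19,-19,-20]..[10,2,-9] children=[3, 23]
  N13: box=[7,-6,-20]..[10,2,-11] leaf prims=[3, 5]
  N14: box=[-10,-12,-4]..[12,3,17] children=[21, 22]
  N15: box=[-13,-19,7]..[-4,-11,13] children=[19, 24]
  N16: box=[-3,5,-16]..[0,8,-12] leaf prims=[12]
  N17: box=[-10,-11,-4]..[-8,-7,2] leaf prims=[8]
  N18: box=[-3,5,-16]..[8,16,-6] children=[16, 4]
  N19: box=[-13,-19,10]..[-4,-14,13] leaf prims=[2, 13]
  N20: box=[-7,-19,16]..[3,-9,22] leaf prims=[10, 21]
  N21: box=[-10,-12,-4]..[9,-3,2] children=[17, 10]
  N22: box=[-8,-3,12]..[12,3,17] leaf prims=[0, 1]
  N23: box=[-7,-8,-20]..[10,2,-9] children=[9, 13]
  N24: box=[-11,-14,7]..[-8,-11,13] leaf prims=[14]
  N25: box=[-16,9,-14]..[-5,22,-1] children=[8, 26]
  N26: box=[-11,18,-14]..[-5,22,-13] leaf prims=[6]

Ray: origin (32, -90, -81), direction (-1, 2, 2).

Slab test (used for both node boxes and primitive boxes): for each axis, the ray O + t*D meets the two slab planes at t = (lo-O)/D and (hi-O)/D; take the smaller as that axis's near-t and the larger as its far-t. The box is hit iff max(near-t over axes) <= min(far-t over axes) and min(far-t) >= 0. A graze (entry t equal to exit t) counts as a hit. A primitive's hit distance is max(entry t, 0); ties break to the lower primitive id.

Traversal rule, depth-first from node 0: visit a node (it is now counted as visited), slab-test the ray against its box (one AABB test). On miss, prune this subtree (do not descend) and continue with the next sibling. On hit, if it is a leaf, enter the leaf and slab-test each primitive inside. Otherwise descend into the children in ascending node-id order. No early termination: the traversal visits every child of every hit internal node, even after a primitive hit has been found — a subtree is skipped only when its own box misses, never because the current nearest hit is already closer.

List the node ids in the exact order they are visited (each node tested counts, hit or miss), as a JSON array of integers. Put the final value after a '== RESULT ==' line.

Walk:
N0 x:[20,51] y:[71/2,56] z:[61/2,103/2] -> hit [71/2,51], descend [1, 11]
  N1 x:[20,45] y:[71/2,93/2] z:[77/2,103/2] -> hit [77/2,45], descend [6, 14]
    N6 x:[29,45] y:[71/2,81/2] z:[44,103/2] -> miss, prune
    N14 x:[20,42] y:[39,93/2] z:[77/2,49] -> hit [39,42], descend [21, 22]
      N21 x:[23,42] y:[39,87/2] z:[77/2,83/2] -> hit [39,83/2], descend [10, 17]
        N10 x:[23,29] y:[39,87/2] z:[77/2,83/2] -> miss, prune
        N17 x:[40,42] y:[79/2,83/2] z:[77/2,83/2] -> hit [40,83/2] leaf, test {P8@t=40}
      N22 x:[20,40] y:[87/2,93/2] z:[93/2,49] -> miss, prune
  N11 x:[22,51] y:[71/2,56] z:[61/2,40] -> hit [71/2,40], descend [5, 12]
    N5 x:[24,48] y:[95/2,56] z:[65/2,40] -> miss, prune
    N12 x:[22,51] y:[71/2,46] z:[61/2,36] -> hit [71/2,36], descend [3, 23]
      N3 x:[45,51] y:[71/2,73/2] z:[65/2,71/2] -> miss, prune
      N23 x:[22,39] y:[41,46] z:[61/2,36] -> miss, prune

13 AABB tests over nodes [0, 1, 6, 14, 21, 10, 17, 22, 11, 5, 12, 3, 23]; 1 leaf entered; closest P8.

== RESULT ==
[0, 1, 6, 14, 21, 10, 17, 22, 11, 5, 12, 3, 23]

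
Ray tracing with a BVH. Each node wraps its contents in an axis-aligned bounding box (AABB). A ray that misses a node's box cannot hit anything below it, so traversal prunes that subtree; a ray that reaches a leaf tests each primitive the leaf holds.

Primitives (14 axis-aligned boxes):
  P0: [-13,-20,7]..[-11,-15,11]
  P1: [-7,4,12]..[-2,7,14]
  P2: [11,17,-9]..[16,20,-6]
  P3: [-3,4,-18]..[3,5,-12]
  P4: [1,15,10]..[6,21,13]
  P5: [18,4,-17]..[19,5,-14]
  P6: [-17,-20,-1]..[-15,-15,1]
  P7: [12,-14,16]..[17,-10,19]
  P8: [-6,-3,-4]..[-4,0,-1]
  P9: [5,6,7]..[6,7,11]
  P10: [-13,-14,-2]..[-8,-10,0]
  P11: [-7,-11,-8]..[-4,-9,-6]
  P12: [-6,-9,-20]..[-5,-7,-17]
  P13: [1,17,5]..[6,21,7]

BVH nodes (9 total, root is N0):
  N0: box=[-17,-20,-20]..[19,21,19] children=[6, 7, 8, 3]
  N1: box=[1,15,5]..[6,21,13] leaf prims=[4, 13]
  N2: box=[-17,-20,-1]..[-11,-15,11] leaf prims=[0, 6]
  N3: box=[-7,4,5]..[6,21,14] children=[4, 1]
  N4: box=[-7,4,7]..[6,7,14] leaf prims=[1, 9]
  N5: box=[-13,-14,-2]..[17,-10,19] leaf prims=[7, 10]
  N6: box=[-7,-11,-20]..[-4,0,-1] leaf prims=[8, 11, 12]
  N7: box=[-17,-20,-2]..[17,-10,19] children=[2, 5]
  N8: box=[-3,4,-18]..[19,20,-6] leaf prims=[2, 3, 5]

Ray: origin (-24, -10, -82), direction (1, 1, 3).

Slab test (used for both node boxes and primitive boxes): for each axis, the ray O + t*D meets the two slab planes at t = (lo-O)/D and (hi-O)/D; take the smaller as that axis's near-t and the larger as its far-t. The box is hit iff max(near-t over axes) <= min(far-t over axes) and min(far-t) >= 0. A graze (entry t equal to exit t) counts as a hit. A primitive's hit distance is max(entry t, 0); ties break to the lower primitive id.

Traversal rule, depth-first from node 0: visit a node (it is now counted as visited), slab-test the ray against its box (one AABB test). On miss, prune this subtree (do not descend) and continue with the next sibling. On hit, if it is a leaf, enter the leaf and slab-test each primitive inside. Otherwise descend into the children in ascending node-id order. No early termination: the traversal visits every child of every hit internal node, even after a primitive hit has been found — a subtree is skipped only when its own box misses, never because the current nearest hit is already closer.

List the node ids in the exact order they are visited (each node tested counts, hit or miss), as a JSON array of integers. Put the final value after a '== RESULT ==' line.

Traverse from the root:
N0 x:[7,43] y:[-10,31] z:[62/3,101/3] -> hit [62/3,31], descend [3, 6, 7, 8]
  N3 x:[17,30] y:[14,31] z:[29,32] -> hit [29,30], descend [1, 4]
    N1 x:[25,30] y:[25,31] z:[29,95/3] -> hit [29,30] leaf, test {P4(miss), P13@t=29}
    N4 x:[17,30] y:[14,17] z:[89/3,32] -> miss, prune
  N6 x:[17,20] y:[-1,10] z:[62/3,27] -> miss, prune
  N7 x:[7,41] y:[-10,0] z:[80/3,101/3] -> miss, prune
  N8 x:[21,43] y:[14,30] z:[64/3,76/3] -> hit [64/3,76/3] leaf, test {P2(miss), P3(miss), P5(miss)}

Visited [0, 3, 1, 4, 6, 7, 8]. Tests: 7 box, 2 leaf. Nearest: P13.

== RESULT ==
[0, 3, 1, 4, 6, 7, 8]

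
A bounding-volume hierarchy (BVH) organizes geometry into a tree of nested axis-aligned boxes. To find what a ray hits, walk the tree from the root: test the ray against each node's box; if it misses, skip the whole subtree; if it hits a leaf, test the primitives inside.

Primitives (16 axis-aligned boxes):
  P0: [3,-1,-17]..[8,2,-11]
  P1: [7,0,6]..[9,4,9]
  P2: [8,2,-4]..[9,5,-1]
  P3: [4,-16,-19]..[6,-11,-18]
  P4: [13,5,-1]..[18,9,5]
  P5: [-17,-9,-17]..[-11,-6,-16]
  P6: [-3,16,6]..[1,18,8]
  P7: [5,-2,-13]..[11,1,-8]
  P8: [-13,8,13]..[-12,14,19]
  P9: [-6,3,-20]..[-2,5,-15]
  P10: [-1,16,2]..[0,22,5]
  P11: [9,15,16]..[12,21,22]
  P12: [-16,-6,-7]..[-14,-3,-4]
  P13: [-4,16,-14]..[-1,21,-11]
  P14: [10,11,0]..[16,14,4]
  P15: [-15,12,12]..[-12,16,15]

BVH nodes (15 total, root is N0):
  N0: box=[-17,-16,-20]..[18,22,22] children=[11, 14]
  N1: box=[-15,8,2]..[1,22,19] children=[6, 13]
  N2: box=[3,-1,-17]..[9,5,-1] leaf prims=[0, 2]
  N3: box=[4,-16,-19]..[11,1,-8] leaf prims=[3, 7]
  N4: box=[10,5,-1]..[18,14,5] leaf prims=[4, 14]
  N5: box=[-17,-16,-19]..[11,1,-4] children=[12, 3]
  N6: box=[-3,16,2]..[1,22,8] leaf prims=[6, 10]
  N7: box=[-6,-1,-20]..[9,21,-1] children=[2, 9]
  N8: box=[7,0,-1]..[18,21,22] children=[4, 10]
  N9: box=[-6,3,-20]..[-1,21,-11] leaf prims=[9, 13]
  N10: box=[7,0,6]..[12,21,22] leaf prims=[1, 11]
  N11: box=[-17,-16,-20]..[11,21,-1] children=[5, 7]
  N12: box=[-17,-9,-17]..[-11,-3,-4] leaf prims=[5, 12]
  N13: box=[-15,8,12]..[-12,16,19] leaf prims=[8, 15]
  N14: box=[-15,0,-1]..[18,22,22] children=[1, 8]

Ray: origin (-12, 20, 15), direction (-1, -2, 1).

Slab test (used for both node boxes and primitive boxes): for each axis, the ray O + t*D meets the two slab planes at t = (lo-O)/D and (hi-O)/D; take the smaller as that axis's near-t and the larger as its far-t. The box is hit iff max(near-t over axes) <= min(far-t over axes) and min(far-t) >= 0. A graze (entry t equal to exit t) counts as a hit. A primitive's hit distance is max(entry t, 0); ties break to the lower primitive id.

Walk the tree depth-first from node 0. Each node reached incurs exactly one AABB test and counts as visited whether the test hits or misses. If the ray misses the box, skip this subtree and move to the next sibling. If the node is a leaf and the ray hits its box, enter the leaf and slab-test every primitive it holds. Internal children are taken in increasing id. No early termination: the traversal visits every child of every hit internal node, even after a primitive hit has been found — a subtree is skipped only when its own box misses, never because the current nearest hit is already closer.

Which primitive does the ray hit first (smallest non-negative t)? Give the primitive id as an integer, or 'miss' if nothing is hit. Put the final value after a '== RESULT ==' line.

Walk:
N0 x:[-30,5] y:[-1,18] z:[-35,7] -> hit [-1,5], descend [11, 14]
  N11 x:[-23,5] y:[-1/2,18] z:[-35,-16] -> miss, prune
  N14 x:[-30,3] y:[-1,10] z:[-16,7] -> hit [-1,3], descend [1, 8]
    N1 x:[-13,3] y:[-1,6] z:[-13,4] -> hit [-1,3], descend [6, 13]
      N6 x:[-13,-9] y:[-1,2] z:[-13,-7] -> miss, prune
      N13 x:[0,3] y:[2,6] z:[-3,4] -> hit [2,3] leaf, test {P8(miss), P15(miss)}
    N8 x:[-30,-19] y:[-1/2,10] z:[-16,7] -> miss, prune

7 AABB tests over nodes [0, 11, 14, 1, 6, 13, 8]; 1 leaf entered; closest miss.

== RESULT ==
miss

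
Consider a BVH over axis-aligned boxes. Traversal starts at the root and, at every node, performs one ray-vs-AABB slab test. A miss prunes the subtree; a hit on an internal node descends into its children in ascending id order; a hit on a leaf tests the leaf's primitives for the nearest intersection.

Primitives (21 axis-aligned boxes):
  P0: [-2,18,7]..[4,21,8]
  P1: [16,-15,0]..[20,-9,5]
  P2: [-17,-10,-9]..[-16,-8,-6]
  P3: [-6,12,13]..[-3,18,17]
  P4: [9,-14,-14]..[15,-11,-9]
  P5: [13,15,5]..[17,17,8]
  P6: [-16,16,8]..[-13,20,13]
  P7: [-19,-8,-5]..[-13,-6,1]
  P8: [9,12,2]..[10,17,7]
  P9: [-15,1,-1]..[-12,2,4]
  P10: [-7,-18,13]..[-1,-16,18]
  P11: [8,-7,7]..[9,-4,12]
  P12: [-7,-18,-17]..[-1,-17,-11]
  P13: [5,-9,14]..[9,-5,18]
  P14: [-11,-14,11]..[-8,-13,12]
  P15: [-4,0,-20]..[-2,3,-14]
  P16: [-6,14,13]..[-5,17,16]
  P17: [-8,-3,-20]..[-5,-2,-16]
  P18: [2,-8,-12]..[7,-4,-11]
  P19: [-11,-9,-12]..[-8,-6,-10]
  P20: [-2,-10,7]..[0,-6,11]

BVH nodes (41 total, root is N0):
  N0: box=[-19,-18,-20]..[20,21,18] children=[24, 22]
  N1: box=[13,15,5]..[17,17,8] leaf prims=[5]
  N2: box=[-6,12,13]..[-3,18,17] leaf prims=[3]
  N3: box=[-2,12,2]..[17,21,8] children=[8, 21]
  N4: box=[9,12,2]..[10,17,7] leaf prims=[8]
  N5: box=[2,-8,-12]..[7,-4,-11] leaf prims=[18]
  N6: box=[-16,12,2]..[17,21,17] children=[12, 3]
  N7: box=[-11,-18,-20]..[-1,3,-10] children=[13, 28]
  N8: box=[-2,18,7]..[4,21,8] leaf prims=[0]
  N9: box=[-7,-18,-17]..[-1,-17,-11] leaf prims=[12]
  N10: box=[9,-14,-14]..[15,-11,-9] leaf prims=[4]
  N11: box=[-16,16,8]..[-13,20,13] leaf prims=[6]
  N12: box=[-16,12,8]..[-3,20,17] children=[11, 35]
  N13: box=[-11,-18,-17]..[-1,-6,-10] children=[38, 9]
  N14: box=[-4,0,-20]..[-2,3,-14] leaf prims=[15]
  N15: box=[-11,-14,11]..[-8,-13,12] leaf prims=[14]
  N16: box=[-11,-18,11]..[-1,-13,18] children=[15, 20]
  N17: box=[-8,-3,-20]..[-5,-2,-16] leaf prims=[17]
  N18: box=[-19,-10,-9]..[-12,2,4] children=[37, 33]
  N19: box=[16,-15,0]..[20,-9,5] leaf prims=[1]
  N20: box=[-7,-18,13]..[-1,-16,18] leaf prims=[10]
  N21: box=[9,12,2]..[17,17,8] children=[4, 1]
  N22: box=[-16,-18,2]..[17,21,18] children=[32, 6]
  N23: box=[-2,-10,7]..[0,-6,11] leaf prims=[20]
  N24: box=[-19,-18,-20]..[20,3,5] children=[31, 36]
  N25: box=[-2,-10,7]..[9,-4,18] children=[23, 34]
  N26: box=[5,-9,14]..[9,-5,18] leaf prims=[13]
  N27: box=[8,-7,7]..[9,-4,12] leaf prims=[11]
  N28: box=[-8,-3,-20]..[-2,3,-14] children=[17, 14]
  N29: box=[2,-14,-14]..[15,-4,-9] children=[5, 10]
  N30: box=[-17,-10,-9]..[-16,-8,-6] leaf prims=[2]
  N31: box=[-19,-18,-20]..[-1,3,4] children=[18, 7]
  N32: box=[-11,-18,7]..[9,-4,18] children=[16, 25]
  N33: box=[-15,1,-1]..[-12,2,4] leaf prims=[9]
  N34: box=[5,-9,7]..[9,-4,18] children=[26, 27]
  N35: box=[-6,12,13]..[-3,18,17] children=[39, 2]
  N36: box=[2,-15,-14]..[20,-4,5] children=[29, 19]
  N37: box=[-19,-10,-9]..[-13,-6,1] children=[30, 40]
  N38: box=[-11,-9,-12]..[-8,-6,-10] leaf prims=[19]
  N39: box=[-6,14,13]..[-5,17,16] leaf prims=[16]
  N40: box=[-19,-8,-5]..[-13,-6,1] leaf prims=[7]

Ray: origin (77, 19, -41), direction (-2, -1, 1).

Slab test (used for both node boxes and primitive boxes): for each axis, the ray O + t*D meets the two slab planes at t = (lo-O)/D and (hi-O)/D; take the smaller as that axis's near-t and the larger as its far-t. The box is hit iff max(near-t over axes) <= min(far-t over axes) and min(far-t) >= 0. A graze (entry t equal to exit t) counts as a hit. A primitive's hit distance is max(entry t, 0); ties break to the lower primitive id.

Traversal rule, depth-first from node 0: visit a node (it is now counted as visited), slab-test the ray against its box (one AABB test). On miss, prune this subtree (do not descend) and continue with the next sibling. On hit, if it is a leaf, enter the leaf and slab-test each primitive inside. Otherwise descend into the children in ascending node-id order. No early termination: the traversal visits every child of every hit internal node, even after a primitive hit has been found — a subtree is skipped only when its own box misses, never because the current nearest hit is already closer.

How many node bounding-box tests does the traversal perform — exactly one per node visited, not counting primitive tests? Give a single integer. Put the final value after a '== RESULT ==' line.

Traverse from the root:
N0 x:[57/2,48] y:[-2,37] z:[21,59] -> hit [57/2,37], descend [22, 24]
  N22 x:[30,93/2] y:[-2,37] z:[43,59] -> miss, prune
  N24 x:[57/2,48] y:[16,37] z:[21,46] -> hit [57/2,37], descend [31, 36]
    N31 x:[39,48] y:[16,37] z:[21,45] -> miss, prune
    N36 x:[57/2,75/2] y:[23,34] z:[27,46] -> hit [57/2,34], descend [19, 29]
      N19 x:[57/2,61/2] y:[28,34] z:[41,46] -> miss, prune
      N29 x:[31,75/2] y:[23,33] z:[27,32] -> hit [31,32], descend [5, 10]
        N5 x:[35,75/2] y:[23,27] z:[29,30] -> miss, prune
        N10 x:[31,34] y:[30,33] z:[27,32] -> hit [31,32] leaf, test {P4@t=31}

Summary -> nodes [0, 22, 24, 31, 36, 19, 29, 5, 10]; box-tests=9; leaf-entries=1; first=P4

== RESULT ==
9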